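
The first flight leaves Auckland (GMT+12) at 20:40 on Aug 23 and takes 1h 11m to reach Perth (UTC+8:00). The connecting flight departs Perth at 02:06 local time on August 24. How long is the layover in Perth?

8 hours 15 minutes

Convert departure to UTC: 20:40 − 12:00 = 08:40 UTC on Aug 23.
Add 1 hour 11 minutes flight time → 09:51 UTC.
Perth is UTC+8:00, so local arrival = 09:51 + 8:00 = 17:51 on Aug 23.
Layover = 02:06 − 17:51 (+1 day) = 8 hours 15 minutes.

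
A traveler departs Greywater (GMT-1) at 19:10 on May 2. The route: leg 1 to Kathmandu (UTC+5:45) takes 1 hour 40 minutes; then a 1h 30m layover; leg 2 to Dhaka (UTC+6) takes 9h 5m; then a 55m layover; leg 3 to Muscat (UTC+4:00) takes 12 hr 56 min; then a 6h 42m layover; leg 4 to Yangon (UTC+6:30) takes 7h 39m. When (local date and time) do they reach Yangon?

19:07 on May 4

Convert departure to UTC: 19:10 + 1:00 = 20:10 UTC on May 2.
Add 1 hour and 40 minutes leg 1 → 21:50 UTC.
Add 1 hour 30 minutes layover in Kathmandu → 23:20 UTC.
Add 9 hours and 5 minutes leg 2 → 08:25 UTC (May 3).
Add 55 minutes layover in Dhaka → 09:20 UTC.
Add 12 hours 56 minutes leg 3 → 22:16 UTC.
Add 6 hours 42 minutes layover in Muscat → 04:58 UTC (May 4).
Add 7 hours 39 minutes leg 4 → 12:37 UTC.
Yangon is UTC+6:30, so local arrival = 12:37 + 6:30 = 19:07 on May 4.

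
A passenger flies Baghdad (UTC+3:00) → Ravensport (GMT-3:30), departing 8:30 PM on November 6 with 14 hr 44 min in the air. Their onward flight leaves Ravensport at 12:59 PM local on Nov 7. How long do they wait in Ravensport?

Convert departure to UTC: 8:30 PM − 3:00 = 5:30 PM UTC on Nov 6.
Add 14 hours and 44 minutes flight time → 8:14 AM UTC (Nov 7).
Ravensport is UTC−3:30, so local arrival = 8:14 AM − 3:30 = 4:44 AM on Nov 7.
Layover = 12:59 PM − 4:44 AM = 8 hours 15 minutes.

8 hours 15 minutes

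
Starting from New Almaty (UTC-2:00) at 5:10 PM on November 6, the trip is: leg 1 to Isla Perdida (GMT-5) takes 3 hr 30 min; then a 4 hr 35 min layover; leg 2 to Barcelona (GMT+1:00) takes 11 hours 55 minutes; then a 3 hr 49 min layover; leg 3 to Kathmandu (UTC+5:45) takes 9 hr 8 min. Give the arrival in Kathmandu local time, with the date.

9:52 AM on November 8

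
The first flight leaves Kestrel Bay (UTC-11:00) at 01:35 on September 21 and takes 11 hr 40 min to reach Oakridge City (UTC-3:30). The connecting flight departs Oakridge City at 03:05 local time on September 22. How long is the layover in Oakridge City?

6 hours 20 minutes

Convert departure to UTC: 01:35 + 11:00 = 12:35 UTC on Sep 21.
Add 11 hours 40 minutes flight time → 00:15 UTC (Sep 22).
Oakridge City is UTC−3:30, so local arrival = 00:15 − 3:30 = 20:45 on Sep 21.
Layover = 03:05 − 20:45 (+1 day) = 6 hours 20 minutes.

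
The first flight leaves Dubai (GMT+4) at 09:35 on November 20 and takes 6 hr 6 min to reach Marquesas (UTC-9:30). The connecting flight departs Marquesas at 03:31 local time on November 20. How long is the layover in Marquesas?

1 hour 20 minutes

Convert departure to UTC: 09:35 − 4:00 = 05:35 UTC on Nov 20.
Add 6 hours 6 minutes flight time → 11:41 UTC.
Marquesas is UTC−9:30, so local arrival = 11:41 − 9:30 = 02:11 on Nov 20.
Layover = 03:31 − 02:11 = 1 hour 20 minutes.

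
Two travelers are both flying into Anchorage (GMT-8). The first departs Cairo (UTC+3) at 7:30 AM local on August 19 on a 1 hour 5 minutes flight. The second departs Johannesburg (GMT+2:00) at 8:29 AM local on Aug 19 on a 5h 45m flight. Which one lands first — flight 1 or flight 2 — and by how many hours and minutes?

the first, by 6 hours 39 minutes

Flight 1 in UTC: 7:30 AM − 3:00 = 4:30 AM on Aug 19.
+1 hour 5 minutes → arrive 5:35 AM UTC on Aug 19.
Flight 2 in UTC: 8:29 AM − 2:00 = 6:29 AM on Aug 19.
+5 hours and 45 minutes → arrive 12:14 PM UTC on Aug 19.
Flight 1 lands earlier by 6 hours 39 minutes.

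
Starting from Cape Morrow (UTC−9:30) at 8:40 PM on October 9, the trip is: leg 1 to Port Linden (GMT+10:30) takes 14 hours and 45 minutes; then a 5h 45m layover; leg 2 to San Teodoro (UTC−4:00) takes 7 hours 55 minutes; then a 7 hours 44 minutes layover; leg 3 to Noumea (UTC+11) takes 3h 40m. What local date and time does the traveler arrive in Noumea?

8:59 AM on Oct 12

Convert departure to UTC: 8:40 PM + 9:30 = 6:10 AM UTC on Oct 10.
Add 14 hours 45 minutes leg 1 → 8:55 PM UTC.
Add 5 hours and 45 minutes layover in Port Linden → 2:40 AM UTC (Oct 11).
Add 7 hours 55 minutes leg 2 → 10:35 AM UTC.
Add 7 hours 44 minutes layover in San Teodoro → 6:19 PM UTC.
Add 3 hours and 40 minutes leg 3 → 9:59 PM UTC.
Noumea is UTC+11:00, so local arrival = 9:59 PM + 11:00 = 8:59 AM on Oct 12.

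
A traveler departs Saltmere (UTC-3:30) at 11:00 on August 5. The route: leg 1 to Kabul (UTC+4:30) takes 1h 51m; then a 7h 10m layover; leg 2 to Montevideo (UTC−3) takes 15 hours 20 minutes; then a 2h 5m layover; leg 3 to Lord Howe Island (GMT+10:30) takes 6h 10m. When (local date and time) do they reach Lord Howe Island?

Convert departure to UTC: 11:00 + 3:30 = 14:30 UTC on Aug 5.
Add 1 hour and 51 minutes leg 1 → 16:21 UTC.
Add 7 hours 10 minutes layover in Kabul → 23:31 UTC.
Add 15 hours and 20 minutes leg 2 → 14:51 UTC (Aug 6).
Add 2 hours and 5 minutes layover in Montevideo → 16:56 UTC.
Add 6 hours 10 minutes leg 3 → 23:06 UTC.
Lord Howe Island is UTC+10:30, so local arrival = 23:06 + 10:30 = 09:36 on Aug 7.

09:36 on August 7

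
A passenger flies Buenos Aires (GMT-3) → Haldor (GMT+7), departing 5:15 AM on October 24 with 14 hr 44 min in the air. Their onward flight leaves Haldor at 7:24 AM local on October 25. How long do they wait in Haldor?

1 hour 25 minutes

Convert departure to UTC: 5:15 AM + 3:00 = 8:15 AM UTC on Oct 24.
Add 14 hours 44 minutes flight time → 10:59 PM UTC.
Haldor is UTC+7:00, so local arrival = 10:59 PM + 7:00 = 5:59 AM on Oct 25.
Layover = 7:24 AM − 5:59 AM = 1 hour 25 minutes.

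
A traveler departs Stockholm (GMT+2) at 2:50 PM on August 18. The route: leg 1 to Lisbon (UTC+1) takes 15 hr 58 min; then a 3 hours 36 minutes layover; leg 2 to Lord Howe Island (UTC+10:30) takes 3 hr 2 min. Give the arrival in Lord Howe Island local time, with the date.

Convert departure to UTC: 2:50 PM − 2:00 = 12:50 PM UTC on Aug 18.
Add 15 hours 58 minutes leg 1 → 4:48 AM UTC (Aug 19).
Add 3 hours and 36 minutes layover in Lisbon → 8:24 AM UTC.
Add 3 hours and 2 minutes leg 2 → 11:26 AM UTC.
Lord Howe Island is UTC+10:30, so local arrival = 11:26 AM + 10:30 = 9:56 PM on Aug 19.

9:56 PM on Aug 19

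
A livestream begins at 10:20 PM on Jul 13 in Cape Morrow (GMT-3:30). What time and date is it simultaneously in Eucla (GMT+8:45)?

10:35 AM on Jul 14

In UTC: 10:20 PM + 3:30 = 1:50 AM on Jul 14.
Eucla is UTC+8:45: 1:50 AM + 8:45 = 10:35 AM on Jul 14.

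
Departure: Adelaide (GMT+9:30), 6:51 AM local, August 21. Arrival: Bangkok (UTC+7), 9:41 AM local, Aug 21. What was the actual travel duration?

Departure in UTC: 6:51 AM − 9:30 = 9:21 PM on Aug 20.
Arrival in UTC: 9:41 AM − 7:00 = 2:41 AM on Aug 21.
Elapsed = 2:41 AM − 9:21 PM (+1 day) = 5 hours 20 minutes.

5 hours 20 minutes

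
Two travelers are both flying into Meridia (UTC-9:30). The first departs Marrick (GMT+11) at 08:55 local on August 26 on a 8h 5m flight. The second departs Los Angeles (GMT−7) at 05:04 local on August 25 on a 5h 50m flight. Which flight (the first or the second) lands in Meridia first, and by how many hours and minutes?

Flight 1 in UTC: 08:55 − 11:00 = 21:55 on Aug 25.
+8 hours and 5 minutes → arrive 06:00 UTC on Aug 26.
Flight 2 in UTC: 05:04 + 7:00 = 12:04 on Aug 25.
+5 hours 50 minutes → arrive 17:54 UTC on Aug 25.
Flight 2 lands earlier by 12 hours 6 minutes.

the second, by 12 hours 6 minutes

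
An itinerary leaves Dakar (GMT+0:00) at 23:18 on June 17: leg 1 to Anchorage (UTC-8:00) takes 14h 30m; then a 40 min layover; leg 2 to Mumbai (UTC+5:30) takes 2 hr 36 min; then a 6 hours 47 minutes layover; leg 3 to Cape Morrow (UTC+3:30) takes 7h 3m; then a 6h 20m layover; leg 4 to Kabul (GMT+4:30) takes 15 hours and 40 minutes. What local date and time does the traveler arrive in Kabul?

Dakar is at UTC+0, so departure is already 23:18 UTC on Jun 17.
Add 14 hours and 30 minutes leg 1 → 13:48 UTC (Jun 18).
Add 40 minutes layover in Anchorage → 14:28 UTC.
Add 2 hours and 36 minutes leg 2 → 17:04 UTC.
Add 6 hours 47 minutes layover in Mumbai → 23:51 UTC.
Add 7 hours 3 minutes leg 3 → 06:54 UTC (Jun 19).
Add 6 hours 20 minutes layover in Cape Morrow → 13:14 UTC.
Add 15 hours 40 minutes leg 4 → 04:54 UTC (Jun 20).
Kabul is UTC+4:30, so local arrival = 04:54 + 4:30 = 09:24 on Jun 20.

09:24 on Jun 20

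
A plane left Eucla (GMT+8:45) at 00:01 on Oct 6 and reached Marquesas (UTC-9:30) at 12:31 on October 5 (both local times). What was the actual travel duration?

6 hours 45 minutes

Departure in UTC: 00:01 − 8:45 = 15:16 on Oct 5.
Arrival in UTC: 12:31 + 9:30 = 22:01 on Oct 5.
Elapsed = 22:01 − 15:16 = 6 hours 45 minutes.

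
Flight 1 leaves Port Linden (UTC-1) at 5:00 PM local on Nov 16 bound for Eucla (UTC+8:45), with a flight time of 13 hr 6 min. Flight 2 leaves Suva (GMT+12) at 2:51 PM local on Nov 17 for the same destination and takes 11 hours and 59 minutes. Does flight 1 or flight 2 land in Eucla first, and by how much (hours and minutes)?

the first, by 7 hours 44 minutes

Flight 1 in UTC: 5:00 PM + 1:00 = 6:00 PM on Nov 16.
+13 hours 6 minutes → arrive 7:06 AM UTC on Nov 17.
Flight 2 in UTC: 2:51 PM − 12:00 = 2:51 AM on Nov 17.
+11 hours and 59 minutes → arrive 2:50 PM UTC on Nov 17.
Flight 1 lands earlier by 7 hours 44 minutes.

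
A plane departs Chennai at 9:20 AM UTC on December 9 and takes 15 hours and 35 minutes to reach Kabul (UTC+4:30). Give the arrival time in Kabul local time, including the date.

5:25 AM on Dec 10

Departure is given in UTC: 9:20 AM on Dec 9.
Add 15 hours and 35 minutes → 12:55 AM UTC (Dec 10).
Kabul is UTC+4:30: 12:55 AM + 4:30 = 5:25 AM on Dec 10.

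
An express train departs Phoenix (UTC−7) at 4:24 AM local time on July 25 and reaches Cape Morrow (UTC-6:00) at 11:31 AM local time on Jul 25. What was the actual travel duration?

6 hours 7 minutes

Departure in UTC: 4:24 AM + 7:00 = 11:24 AM on Jul 25.
Arrival in UTC: 11:31 AM + 6:00 = 5:31 PM on Jul 25.
Elapsed = 5:31 PM − 11:24 AM = 6 hours 7 minutes.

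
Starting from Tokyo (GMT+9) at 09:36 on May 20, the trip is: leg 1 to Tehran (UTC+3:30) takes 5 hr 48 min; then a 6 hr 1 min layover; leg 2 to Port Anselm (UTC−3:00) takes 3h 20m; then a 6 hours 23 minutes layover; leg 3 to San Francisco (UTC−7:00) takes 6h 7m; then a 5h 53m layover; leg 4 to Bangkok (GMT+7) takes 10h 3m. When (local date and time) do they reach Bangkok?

03:11 on May 22

Convert departure to UTC: 09:36 − 9:00 = 00:36 UTC on May 20.
Add 5 hours and 48 minutes leg 1 → 06:24 UTC.
Add 6 hours and 1 minute layover in Tehran → 12:25 UTC.
Add 3 hours 20 minutes leg 2 → 15:45 UTC.
Add 6 hours 23 minutes layover in Port Anselm → 22:08 UTC.
Add 6 hours and 7 minutes leg 3 → 04:15 UTC (May 21).
Add 5 hours and 53 minutes layover in San Francisco → 10:08 UTC.
Add 10 hours and 3 minutes leg 4 → 20:11 UTC.
Bangkok is UTC+7:00, so local arrival = 20:11 + 7:00 = 03:11 on May 22.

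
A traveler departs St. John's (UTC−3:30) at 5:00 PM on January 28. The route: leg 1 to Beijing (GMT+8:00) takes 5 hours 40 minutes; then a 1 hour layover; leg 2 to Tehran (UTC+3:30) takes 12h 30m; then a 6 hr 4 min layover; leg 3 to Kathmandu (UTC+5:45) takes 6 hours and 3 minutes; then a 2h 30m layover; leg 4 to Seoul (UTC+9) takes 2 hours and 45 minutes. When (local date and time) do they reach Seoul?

Convert departure to UTC: 5:00 PM + 3:30 = 8:30 PM UTC on Jan 28.
Add 5 hours and 40 minutes leg 1 → 2:10 AM UTC (Jan 29).
Add 1 hour layover in Beijing → 3:10 AM UTC.
Add 12 hours 30 minutes leg 2 → 3:40 PM UTC.
Add 6 hours 4 minutes layover in Tehran → 9:44 PM UTC.
Add 6 hours 3 minutes leg 3 → 3:47 AM UTC (Jan 30).
Add 2 hours 30 minutes layover in Kathmandu → 6:17 AM UTC.
Add 2 hours and 45 minutes leg 4 → 9:02 AM UTC.
Seoul is UTC+9:00, so local arrival = 9:02 AM + 9:00 = 6:02 PM on Jan 30.

6:02 PM on Jan 30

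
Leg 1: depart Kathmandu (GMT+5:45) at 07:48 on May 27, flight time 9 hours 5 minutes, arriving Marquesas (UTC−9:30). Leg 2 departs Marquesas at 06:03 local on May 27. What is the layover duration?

Convert departure to UTC: 07:48 − 5:45 = 02:03 UTC on May 27.
Add 9 hours 5 minutes flight time → 11:08 UTC.
Marquesas is UTC−9:30, so local arrival = 11:08 − 9:30 = 01:38 on May 27.
Layover = 06:03 − 01:38 = 4 hours 25 minutes.

4 hours 25 minutes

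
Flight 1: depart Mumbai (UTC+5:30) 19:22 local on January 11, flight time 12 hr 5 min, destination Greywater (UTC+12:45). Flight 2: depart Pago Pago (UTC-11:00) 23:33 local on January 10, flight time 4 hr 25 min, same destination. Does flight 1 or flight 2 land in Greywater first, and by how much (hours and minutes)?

the second, by 10 hours 59 minutes

Flight 1 in UTC: 19:22 − 5:30 = 13:52 on Jan 11.
+12 hours 5 minutes → arrive 01:57 UTC on Jan 12.
Flight 2 in UTC: 23:33 + 11:00 = 10:33 on Jan 11.
+4 hours and 25 minutes → arrive 14:58 UTC on Jan 11.
Flight 2 lands earlier by 10 hours 59 minutes.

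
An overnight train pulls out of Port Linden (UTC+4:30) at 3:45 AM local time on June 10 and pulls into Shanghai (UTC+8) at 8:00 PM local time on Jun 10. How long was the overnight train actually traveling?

Departure in UTC: 3:45 AM − 4:30 = 11:15 PM on Jun 9.
Arrival in UTC: 8:00 PM − 8:00 = 12:00 PM on Jun 10.
Elapsed = 12:00 PM − 11:15 PM (+1 day) = 12 hours 45 minutes.

12 hours 45 minutes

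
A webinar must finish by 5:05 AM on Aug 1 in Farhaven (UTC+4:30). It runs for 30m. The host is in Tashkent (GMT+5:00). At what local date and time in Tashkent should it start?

Target end time in UTC: 5:05 AM − 4:30 = 12:35 AM on Aug 1.
Subtract 30 minutes → start 12:05 AM UTC on Aug 1.
Tashkent is UTC+5:00: 12:05 AM + 5:00 = 5:05 AM on Aug 1.

5:05 AM on August 1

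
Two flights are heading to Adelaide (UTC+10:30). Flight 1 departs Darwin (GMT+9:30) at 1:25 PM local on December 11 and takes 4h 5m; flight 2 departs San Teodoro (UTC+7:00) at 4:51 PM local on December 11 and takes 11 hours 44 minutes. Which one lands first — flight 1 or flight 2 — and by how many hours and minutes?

the first, by 13 hours 35 minutes

Flight 1 in UTC: 1:25 PM − 9:30 = 3:55 AM on Dec 11.
+4 hours 5 minutes → arrive 8:00 AM UTC on Dec 11.
Flight 2 in UTC: 4:51 PM − 7:00 = 9:51 AM on Dec 11.
+11 hours and 44 minutes → arrive 9:35 PM UTC on Dec 11.
Flight 1 lands earlier by 13 hours 35 minutes.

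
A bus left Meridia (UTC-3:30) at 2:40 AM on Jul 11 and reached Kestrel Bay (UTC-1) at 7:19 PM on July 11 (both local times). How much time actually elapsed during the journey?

Kestrel Bay is 2:30 ahead of Meridia.
Clock-face elapsed time (ignoring zones) is 16 hours 39 minutes.
Actual elapsed = 16 hours 39 minutes − 2:30 = 14 hours 9 minutes.

14 hours 9 minutes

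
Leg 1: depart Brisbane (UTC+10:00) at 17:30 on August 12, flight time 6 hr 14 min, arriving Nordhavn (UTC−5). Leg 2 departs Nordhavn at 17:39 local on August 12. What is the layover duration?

8 hours 55 minutes

Convert departure to UTC: 17:30 − 10:00 = 07:30 UTC on Aug 12.
Add 6 hours 14 minutes flight time → 13:44 UTC.
Nordhavn is UTC−5:00, so local arrival = 13:44 − 5:00 = 08:44 on Aug 12.
Layover = 17:39 − 08:44 = 8 hours 55 minutes.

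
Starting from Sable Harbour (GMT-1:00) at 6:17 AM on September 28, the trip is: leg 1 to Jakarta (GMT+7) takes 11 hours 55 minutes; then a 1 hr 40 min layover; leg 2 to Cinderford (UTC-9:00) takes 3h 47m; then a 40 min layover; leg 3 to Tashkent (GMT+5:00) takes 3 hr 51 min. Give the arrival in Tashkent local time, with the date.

Convert departure to UTC: 6:17 AM + 1:00 = 7:17 AM UTC on Sep 28.
Add 11 hours and 55 minutes leg 1 → 7:12 PM UTC.
Add 1 hour and 40 minutes layover in Jakarta → 8:52 PM UTC.
Add 3 hours 47 minutes leg 2 → 12:39 AM UTC (Sep 29).
Add 40 minutes layover in Cinderford → 1:19 AM UTC.
Add 3 hours and 51 minutes leg 3 → 5:10 AM UTC.
Tashkent is UTC+5:00, so local arrival = 5:10 AM + 5:00 = 10:10 AM on Sep 29.

10:10 AM on September 29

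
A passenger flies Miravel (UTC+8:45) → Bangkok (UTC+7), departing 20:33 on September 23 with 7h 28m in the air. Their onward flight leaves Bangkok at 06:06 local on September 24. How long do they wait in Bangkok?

3 hours 50 minutes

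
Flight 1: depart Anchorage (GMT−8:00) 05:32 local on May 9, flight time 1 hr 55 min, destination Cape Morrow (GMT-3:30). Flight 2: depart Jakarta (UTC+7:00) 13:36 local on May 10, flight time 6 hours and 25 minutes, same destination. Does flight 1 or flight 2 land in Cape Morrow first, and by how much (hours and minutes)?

the first, by 21 hours 34 minutes

Flight 1 in UTC: 05:32 + 8:00 = 13:32 on May 9.
+1 hour and 55 minutes → arrive 15:27 UTC on May 9.
Flight 2 in UTC: 13:36 − 7:00 = 06:36 on May 10.
+6 hours 25 minutes → arrive 13:01 UTC on May 10.
Flight 1 lands earlier by 21 hours 34 minutes.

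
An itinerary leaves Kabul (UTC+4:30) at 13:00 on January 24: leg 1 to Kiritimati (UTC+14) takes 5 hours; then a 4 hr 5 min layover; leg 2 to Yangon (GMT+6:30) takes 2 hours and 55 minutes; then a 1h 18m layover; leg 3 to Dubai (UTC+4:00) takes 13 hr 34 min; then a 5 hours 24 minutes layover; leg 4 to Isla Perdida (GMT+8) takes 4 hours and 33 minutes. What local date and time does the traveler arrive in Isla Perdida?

05:19 on January 26

Convert departure to UTC: 13:00 − 4:30 = 08:30 UTC on Jan 24.
Add 5 hours leg 1 → 13:30 UTC.
Add 4 hours and 5 minutes layover in Kiritimati → 17:35 UTC.
Add 2 hours 55 minutes leg 2 → 20:30 UTC.
Add 1 hour and 18 minutes layover in Yangon → 21:48 UTC.
Add 13 hours and 34 minutes leg 3 → 11:22 UTC (Jan 25).
Add 5 hours and 24 minutes layover in Dubai → 16:46 UTC.
Add 4 hours 33 minutes leg 4 → 21:19 UTC.
Isla Perdida is UTC+8:00, so local arrival = 21:19 + 8:00 = 05:19 on Jan 26.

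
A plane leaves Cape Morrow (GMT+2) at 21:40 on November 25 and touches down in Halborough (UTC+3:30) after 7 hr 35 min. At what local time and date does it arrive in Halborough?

Convert departure to UTC: 21:40 − 2:00 = 19:40 UTC on Nov 25.
Add 7 hours and 35 minutes travel time → 03:15 UTC (Nov 26).
Halborough is UTC+3:30, so local arrival = 03:15 + 3:30 = 06:45 on Nov 26.

06:45 on November 26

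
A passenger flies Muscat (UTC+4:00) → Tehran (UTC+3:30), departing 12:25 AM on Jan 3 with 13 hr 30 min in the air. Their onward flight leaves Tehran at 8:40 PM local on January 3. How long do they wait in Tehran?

Convert departure to UTC: 12:25 AM − 4:00 = 8:25 PM UTC on Jan 2.
Add 13 hours 30 minutes flight time → 9:55 AM UTC (Jan 3).
Tehran is UTC+3:30, so local arrival = 9:55 AM + 3:30 = 1:25 PM on Jan 3.
Layover = 8:40 PM − 1:25 PM = 7 hours 15 minutes.

7 hours 15 minutes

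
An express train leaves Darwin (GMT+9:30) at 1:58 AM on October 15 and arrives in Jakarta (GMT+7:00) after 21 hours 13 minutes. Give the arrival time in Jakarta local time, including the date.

8:41 PM on Oct 15

Jakarta is 2:30 behind Darwin.
After 21 hours and 13 minutes it is 11:11 PM in Darwin.
Shift by the zone difference: 11:11 PM − 2:30 = 8:41 PM on Oct 15 in Jakarta.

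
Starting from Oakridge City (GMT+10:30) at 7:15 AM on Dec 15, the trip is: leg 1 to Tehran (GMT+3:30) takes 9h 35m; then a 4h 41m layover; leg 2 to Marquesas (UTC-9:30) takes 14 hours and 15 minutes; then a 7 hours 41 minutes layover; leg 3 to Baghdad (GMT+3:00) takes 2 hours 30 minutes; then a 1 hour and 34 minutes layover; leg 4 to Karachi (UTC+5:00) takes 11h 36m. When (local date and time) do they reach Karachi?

Convert departure to UTC: 7:15 AM − 10:30 = 8:45 PM UTC on Dec 14.
Add 9 hours and 35 minutes leg 1 → 6:20 AM UTC (Dec 15).
Add 4 hours 41 minutes layover in Tehran → 11:01 AM UTC.
Add 14 hours 15 minutes leg 2 → 1:16 AM UTC (Dec 16).
Add 7 hours and 41 minutes layover in Marquesas → 8:57 AM UTC.
Add 2 hours 30 minutes leg 3 → 11:27 AM UTC.
Add 1 hour 34 minutes layover in Baghdad → 1:01 PM UTC.
Add 11 hours 36 minutes leg 4 → 12:37 AM UTC (Dec 17).
Karachi is UTC+5:00, so local arrival = 12:37 AM + 5:00 = 5:37 AM on Dec 17.

5:37 AM on Dec 17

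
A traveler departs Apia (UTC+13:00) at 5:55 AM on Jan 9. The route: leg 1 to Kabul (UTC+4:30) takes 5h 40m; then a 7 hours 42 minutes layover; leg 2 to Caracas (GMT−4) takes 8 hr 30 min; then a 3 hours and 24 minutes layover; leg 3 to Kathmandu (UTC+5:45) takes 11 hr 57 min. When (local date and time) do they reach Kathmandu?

11:53 AM on Jan 10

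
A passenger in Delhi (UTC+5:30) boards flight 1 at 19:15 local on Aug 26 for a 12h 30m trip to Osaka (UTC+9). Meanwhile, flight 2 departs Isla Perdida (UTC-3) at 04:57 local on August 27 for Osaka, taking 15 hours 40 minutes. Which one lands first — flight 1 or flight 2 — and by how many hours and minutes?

Flight 1 in UTC: 19:15 − 5:30 = 13:45 on Aug 26.
+12 hours and 30 minutes → arrive 02:15 UTC on Aug 27.
Flight 2 in UTC: 04:57 + 3:00 = 07:57 on Aug 27.
+15 hours and 40 minutes → arrive 23:37 UTC on Aug 27.
Flight 1 lands earlier by 21 hours 22 minutes.

the first, by 21 hours 22 minutes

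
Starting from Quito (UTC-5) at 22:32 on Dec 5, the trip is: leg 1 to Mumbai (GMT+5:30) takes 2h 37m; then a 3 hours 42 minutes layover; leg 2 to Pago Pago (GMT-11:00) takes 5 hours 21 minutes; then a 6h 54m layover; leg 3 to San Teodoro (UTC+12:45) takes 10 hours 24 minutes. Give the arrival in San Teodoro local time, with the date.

21:15 on Dec 7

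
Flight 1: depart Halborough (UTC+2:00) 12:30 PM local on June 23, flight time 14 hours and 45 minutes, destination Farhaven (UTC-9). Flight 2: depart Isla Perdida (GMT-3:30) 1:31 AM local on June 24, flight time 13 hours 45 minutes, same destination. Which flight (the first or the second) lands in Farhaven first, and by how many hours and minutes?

Flight 1 in UTC: 12:30 PM − 2:00 = 10:30 AM on Jun 23.
+14 hours and 45 minutes → arrive 1:15 AM UTC on Jun 24.
Flight 2 in UTC: 1:31 AM + 3:30 = 5:01 AM on Jun 24.
+13 hours 45 minutes → arrive 6:46 PM UTC on Jun 24.
Flight 1 lands earlier by 17 hours 31 minutes.

the first, by 17 hours 31 minutes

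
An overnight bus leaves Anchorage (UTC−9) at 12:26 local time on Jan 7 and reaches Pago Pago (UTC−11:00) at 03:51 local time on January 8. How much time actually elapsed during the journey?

17 hours 25 minutes

Pago Pago is 2:00 behind Anchorage.
Clock-face elapsed time (ignoring zones) is 15 hours 25 minutes.
Actual elapsed = 15 hours 25 minutes + 2:00 = 17 hours 25 minutes.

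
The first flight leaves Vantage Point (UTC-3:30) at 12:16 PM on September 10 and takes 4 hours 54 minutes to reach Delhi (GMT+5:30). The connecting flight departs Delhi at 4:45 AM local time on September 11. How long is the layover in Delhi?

Convert departure to UTC: 12:16 PM + 3:30 = 3:46 PM UTC on Sep 10.
Add 4 hours 54 minutes flight time → 8:40 PM UTC.
Delhi is UTC+5:30, so local arrival = 8:40 PM + 5:30 = 2:10 AM on Sep 11.
Layover = 4:45 AM − 2:10 AM = 2 hours 35 minutes.

2 hours 35 minutes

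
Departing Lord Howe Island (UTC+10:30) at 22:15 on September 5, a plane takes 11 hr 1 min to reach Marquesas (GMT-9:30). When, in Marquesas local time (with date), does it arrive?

13:16 on Sep 5

Marquesas is 20:00 behind Lord Howe Island.
After 11 hours and 1 minute it is 09:16 (Sep 6) in Lord Howe Island.
Shift by the zone difference: 09:16 − 20:00 = 13:16 on Sep 5 in Marquesas.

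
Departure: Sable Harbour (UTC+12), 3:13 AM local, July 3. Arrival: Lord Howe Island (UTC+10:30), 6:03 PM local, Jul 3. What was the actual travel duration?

16 hours 20 minutes

Lord Howe Island is 1:30 behind Sable Harbour.
Clock-face elapsed time (ignoring zones) is 14 hours 50 minutes.
Actual elapsed = 14 hours 50 minutes + 1:30 = 16 hours 20 minutes.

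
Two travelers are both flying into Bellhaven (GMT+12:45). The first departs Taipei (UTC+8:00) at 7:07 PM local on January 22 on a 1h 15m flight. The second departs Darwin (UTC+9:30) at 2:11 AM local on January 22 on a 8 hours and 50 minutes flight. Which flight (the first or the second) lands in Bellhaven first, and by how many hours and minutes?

Flight 1 in UTC: 7:07 PM − 8:00 = 11:07 AM on Jan 22.
+1 hour and 15 minutes → arrive 12:22 PM UTC on Jan 22.
Flight 2 in UTC: 2:11 AM − 9:30 = 4:41 PM on Jan 21.
+8 hours 50 minutes → arrive 1:31 AM UTC on Jan 22.
Flight 2 lands earlier by 10 hours 51 minutes.

the second, by 10 hours 51 minutes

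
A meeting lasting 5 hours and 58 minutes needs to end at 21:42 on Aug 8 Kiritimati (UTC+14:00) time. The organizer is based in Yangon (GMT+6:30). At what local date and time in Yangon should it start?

08:14 on August 8

Target end time in UTC: 21:42 − 14:00 = 07:42 on Aug 8.
Subtract 5 hours and 58 minutes → start 01:44 UTC on Aug 8.
Yangon is UTC+6:30: 01:44 + 6:30 = 08:14 on Aug 8.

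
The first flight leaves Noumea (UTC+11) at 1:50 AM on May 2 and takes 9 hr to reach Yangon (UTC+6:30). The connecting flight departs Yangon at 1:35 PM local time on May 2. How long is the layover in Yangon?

7 hours 15 minutes

Convert departure to UTC: 1:50 AM − 11:00 = 2:50 PM UTC on May 1.
Add 9 hours flight time → 11:50 PM UTC.
Yangon is UTC+6:30, so local arrival = 11:50 PM + 6:30 = 6:20 AM on May 2.
Layover = 1:35 PM − 6:20 AM = 7 hours 15 minutes.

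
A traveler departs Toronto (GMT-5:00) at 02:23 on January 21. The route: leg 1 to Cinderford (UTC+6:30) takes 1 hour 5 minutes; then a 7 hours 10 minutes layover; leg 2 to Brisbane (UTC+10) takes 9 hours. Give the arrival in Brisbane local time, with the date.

Convert departure to UTC: 02:23 + 5:00 = 07:23 UTC on Jan 21.
Add 1 hour and 5 minutes leg 1 → 08:28 UTC.
Add 7 hours and 10 minutes layover in Cinderford → 15:38 UTC.
Add 9 hours leg 2 → 00:38 UTC (Jan 22).
Brisbane is UTC+10:00, so local arrival = 00:38 + 10:00 = 10:38 on Jan 22.

10:38 on January 22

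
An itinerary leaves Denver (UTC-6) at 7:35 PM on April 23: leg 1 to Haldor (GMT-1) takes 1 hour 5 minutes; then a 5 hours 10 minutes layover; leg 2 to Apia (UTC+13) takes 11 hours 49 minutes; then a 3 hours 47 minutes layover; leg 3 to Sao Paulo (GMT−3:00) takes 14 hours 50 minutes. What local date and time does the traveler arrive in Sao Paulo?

11:16 AM on April 25

Convert departure to UTC: 7:35 PM + 6:00 = 1:35 AM UTC on Apr 24.
Add 1 hour and 5 minutes leg 1 → 2:40 AM UTC.
Add 5 hours and 10 minutes layover in Haldor → 7:50 AM UTC.
Add 11 hours 49 minutes leg 2 → 7:39 PM UTC.
Add 3 hours and 47 minutes layover in Apia → 11:26 PM UTC.
Add 14 hours 50 minutes leg 3 → 2:16 PM UTC (Apr 25).
Sao Paulo is UTC−3:00, so local arrival = 2:16 PM − 3:00 = 11:16 AM on Apr 25.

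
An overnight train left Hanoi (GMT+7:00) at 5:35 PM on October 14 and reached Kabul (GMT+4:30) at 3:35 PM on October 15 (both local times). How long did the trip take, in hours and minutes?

Kabul is 2:30 behind Hanoi.
Clock-face elapsed time (ignoring zones) is 22 hours.
Actual elapsed = 22 hours + 2:30 = 24 hours 30 minutes.

24 hours 30 minutes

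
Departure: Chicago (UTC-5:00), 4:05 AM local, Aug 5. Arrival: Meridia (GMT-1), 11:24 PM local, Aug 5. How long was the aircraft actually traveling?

15 hours 19 minutes

Departure in UTC: 4:05 AM + 5:00 = 9:05 AM on Aug 5.
Arrival in UTC: 11:24 PM + 1:00 = 12:24 AM on Aug 6.
Elapsed = 12:24 AM − 9:05 AM (+1 day) = 15 hours 19 minutes.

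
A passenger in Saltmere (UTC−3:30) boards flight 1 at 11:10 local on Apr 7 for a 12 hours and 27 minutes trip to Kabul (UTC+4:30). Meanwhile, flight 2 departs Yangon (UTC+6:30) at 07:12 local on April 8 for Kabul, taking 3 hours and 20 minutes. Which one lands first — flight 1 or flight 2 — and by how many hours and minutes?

the first, by 55 minutes

Flight 1 in UTC: 11:10 + 3:30 = 14:40 on Apr 7.
+12 hours 27 minutes → arrive 03:07 UTC on Apr 8.
Flight 2 in UTC: 07:12 − 6:30 = 00:42 on Apr 8.
+3 hours and 20 minutes → arrive 04:02 UTC on Apr 8.
Flight 1 lands earlier by 55 minutes.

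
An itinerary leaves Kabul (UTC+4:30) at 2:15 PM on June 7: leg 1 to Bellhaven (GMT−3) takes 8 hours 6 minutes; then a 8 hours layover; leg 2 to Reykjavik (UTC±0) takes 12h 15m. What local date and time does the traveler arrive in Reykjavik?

2:06 PM on June 8

Convert departure to UTC: 2:15 PM − 4:30 = 9:45 AM UTC on Jun 7.
Add 8 hours 6 minutes leg 1 → 5:51 PM UTC.
Add 8 hours layover in Bellhaven → 1:51 AM UTC (Jun 8).
Add 12 hours 15 minutes leg 2 → 2:06 PM UTC.
Reykjavik is UTC+0, so local arrival is the same: 2:06 PM on Jun 8.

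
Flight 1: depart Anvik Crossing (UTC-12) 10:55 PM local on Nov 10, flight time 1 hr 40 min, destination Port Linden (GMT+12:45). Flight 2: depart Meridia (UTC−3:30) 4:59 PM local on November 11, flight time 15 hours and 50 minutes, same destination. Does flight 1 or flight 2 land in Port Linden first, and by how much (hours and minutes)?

the first, by 23 hours 44 minutes

Flight 1 in UTC: 10:55 PM + 12:00 = 10:55 AM on Nov 11.
+1 hour 40 minutes → arrive 12:35 PM UTC on Nov 11.
Flight 2 in UTC: 4:59 PM + 3:30 = 8:29 PM on Nov 11.
+15 hours and 50 minutes → arrive 12:19 PM UTC on Nov 12.
Flight 1 lands earlier by 23 hours 44 minutes.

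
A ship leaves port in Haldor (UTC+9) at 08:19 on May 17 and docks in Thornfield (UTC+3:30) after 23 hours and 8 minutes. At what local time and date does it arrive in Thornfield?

01:57 on May 18

Convert departure to UTC: 08:19 − 9:00 = 23:19 UTC on May 16.
Add 23 hours 8 minutes travel time → 22:27 UTC (May 17).
Thornfield is UTC+3:30, so local arrival = 22:27 + 3:30 = 01:57 on May 18.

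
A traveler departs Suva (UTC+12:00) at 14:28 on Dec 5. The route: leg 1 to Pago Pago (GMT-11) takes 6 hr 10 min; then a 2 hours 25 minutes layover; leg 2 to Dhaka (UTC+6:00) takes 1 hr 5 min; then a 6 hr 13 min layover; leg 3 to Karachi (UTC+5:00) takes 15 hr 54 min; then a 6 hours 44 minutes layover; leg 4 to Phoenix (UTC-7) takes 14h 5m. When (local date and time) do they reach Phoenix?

Convert departure to UTC: 14:28 − 12:00 = 02:28 UTC on Dec 5.
Add 6 hours 10 minutes leg 1 → 08:38 UTC.
Add 2 hours and 25 minutes layover in Pago Pago → 11:03 UTC.
Add 1 hour and 5 minutes leg 2 → 12:08 UTC.
Add 6 hours 13 minutes layover in Dhaka → 18:21 UTC.
Add 15 hours and 54 minutes leg 3 → 10:15 UTC (Dec 6).
Add 6 hours and 44 minutes layover in Karachi → 16:59 UTC.
Add 14 hours 5 minutes leg 4 → 07:04 UTC (Dec 7).
Phoenix is UTC−7:00, so local arrival = 07:04 − 7:00 = 00:04 on Dec 7.

00:04 on Dec 7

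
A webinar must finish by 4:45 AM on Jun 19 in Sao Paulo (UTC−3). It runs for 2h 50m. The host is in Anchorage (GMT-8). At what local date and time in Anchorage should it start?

Target end time in UTC: 4:45 AM + 3:00 = 7:45 AM on Jun 19.
Subtract 2 hours 50 minutes → start 4:55 AM UTC on Jun 19.
Anchorage is UTC−8:00: 4:55 AM − 8:00 = 8:55 PM on Jun 18.

8:55 PM on June 18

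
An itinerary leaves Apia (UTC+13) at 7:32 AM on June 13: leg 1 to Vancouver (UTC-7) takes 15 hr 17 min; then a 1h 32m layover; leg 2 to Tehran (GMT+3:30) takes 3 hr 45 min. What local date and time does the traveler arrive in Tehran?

6:36 PM on June 13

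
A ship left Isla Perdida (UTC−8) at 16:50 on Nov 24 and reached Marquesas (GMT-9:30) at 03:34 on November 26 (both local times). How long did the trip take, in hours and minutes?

36 hours 14 minutes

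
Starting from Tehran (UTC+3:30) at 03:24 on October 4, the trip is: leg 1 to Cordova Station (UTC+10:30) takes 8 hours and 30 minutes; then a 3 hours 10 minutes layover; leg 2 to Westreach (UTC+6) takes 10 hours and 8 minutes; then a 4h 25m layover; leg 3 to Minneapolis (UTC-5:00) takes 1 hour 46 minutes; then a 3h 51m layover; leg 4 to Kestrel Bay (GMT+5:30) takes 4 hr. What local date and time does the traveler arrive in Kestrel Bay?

Convert departure to UTC: 03:24 − 3:30 = 23:54 UTC on Oct 3.
Add 8 hours and 30 minutes leg 1 → 08:24 UTC (Oct 4).
Add 3 hours and 10 minutes layover in Cordova Station → 11:34 UTC.
Add 10 hours 8 minutes leg 2 → 21:42 UTC.
Add 4 hours 25 minutes layover in Westreach → 02:07 UTC (Oct 5).
Add 1 hour 46 minutes leg 3 → 03:53 UTC.
Add 3 hours 51 minutes layover in Minneapolis → 07:44 UTC.
Add 4 hours leg 4 → 11:44 UTC.
Kestrel Bay is UTC+5:30, so local arrival = 11:44 + 5:30 = 17:14 on Oct 5.

17:14 on Oct 5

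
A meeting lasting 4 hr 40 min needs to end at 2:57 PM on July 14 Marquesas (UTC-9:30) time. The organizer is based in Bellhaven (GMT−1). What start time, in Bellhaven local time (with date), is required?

6:47 PM on July 14

Target end time in UTC: 2:57 PM + 9:30 = 12:27 AM on Jul 15.
Subtract 4 hours and 40 minutes → start 7:47 PM UTC on Jul 14.
Bellhaven is UTC−1:00: 7:47 PM − 1:00 = 6:47 PM on Jul 14.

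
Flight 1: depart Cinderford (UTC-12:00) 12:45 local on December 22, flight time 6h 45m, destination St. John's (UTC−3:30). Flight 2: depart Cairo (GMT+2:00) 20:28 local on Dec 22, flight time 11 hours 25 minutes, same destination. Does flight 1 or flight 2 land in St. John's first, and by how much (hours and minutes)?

Flight 1 in UTC: 12:45 + 12:00 = 00:45 on Dec 23.
+6 hours and 45 minutes → arrive 07:30 UTC on Dec 23.
Flight 2 in UTC: 20:28 − 2:00 = 18:28 on Dec 22.
+11 hours and 25 minutes → arrive 05:53 UTC on Dec 23.
Flight 2 lands earlier by 1 hour 37 minutes.

the second, by 1 hour 37 minutes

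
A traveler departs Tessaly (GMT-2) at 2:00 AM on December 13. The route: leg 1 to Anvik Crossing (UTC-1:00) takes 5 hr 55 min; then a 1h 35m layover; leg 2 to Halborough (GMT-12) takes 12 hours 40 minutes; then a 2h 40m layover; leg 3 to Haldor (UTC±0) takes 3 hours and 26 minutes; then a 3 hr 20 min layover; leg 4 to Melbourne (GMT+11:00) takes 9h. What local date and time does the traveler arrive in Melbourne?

5:36 AM on Dec 15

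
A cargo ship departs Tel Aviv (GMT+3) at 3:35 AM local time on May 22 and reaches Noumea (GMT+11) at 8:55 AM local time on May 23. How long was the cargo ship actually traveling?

21 hours 20 minutes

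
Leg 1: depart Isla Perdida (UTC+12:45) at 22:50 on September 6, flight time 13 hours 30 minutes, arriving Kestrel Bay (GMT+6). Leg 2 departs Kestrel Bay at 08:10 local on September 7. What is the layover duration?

Convert departure to UTC: 22:50 − 12:45 = 10:05 UTC on Sep 6.
Add 13 hours and 30 minutes flight time → 23:35 UTC.
Kestrel Bay is UTC+6:00, so local arrival = 23:35 + 6:00 = 05:35 on Sep 7.
Layover = 08:10 − 05:35 = 2 hours 35 minutes.

2 hours 35 minutes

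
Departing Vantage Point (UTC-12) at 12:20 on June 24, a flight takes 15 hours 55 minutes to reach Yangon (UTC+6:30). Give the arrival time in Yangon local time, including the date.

22:45 on Jun 25

Convert departure to UTC: 12:20 + 12:00 = 00:20 UTC on Jun 25.
Add 15 hours and 55 minutes travel time → 16:15 UTC.
Yangon is UTC+6:30, so local arrival = 16:15 + 6:30 = 22:45 on Jun 25.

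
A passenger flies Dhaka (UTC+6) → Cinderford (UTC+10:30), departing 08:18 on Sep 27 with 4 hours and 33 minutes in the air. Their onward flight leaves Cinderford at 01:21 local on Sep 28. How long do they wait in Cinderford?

8 hours

Convert departure to UTC: 08:18 − 6:00 = 02:18 UTC on Sep 27.
Add 4 hours and 33 minutes flight time → 06:51 UTC.
Cinderford is UTC+10:30, so local arrival = 06:51 + 10:30 = 17:21 on Sep 27.
Layover = 01:21 − 17:21 (+1 day) = 8 hours.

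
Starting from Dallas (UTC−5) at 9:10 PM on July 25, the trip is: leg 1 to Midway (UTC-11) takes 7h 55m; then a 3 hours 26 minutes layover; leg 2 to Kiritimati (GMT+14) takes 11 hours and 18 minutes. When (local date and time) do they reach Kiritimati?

2:49 PM on July 27

Convert departure to UTC: 9:10 PM + 5:00 = 2:10 AM UTC on Jul 26.
Add 7 hours 55 minutes leg 1 → 10:05 AM UTC.
Add 3 hours and 26 minutes layover in Midway → 1:31 PM UTC.
Add 11 hours and 18 minutes leg 2 → 12:49 AM UTC (Jul 27).
Kiritimati is UTC+14:00, so local arrival = 12:49 AM + 14:00 = 2:49 PM on Jul 27.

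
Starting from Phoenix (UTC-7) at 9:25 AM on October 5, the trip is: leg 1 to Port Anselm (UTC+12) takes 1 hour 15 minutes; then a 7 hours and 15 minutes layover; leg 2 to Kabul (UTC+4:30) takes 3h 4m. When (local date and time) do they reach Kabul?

Convert departure to UTC: 9:25 AM + 7:00 = 4:25 PM UTC on Oct 5.
Add 1 hour 15 minutes leg 1 → 5:40 PM UTC.
Add 7 hours 15 minutes layover in Port Anselm → 12:55 AM UTC (Oct 6).
Add 3 hours and 4 minutes leg 2 → 3:59 AM UTC.
Kabul is UTC+4:30, so local arrival = 3:59 AM + 4:30 = 8:29 AM on Oct 6.

8:29 AM on Oct 6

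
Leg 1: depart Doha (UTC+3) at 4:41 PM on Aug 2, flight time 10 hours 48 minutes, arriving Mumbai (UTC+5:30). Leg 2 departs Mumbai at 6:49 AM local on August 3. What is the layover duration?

50 minutes

Convert departure to UTC: 4:41 PM − 3:00 = 1:41 PM UTC on Aug 2.
Add 10 hours and 48 minutes flight time → 12:29 AM UTC (Aug 3).
Mumbai is UTC+5:30, so local arrival = 12:29 AM + 5:30 = 5:59 AM on Aug 3.
Layover = 6:49 AM − 5:59 AM = 50 minutes.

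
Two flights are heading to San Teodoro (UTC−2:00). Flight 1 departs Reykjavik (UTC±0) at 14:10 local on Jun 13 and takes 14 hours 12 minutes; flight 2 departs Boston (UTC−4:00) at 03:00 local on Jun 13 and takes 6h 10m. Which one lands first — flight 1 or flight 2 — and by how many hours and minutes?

the second, by 15 hours 12 minutes

Flight 1 departs at 14:10 UTC (Jun 13).
+14 hours 12 minutes → arrive 04:22 UTC on Jun 14.
Flight 2 in UTC: 03:00 + 4:00 = 07:00 on Jun 13.
+6 hours 10 minutes → arrive 13:10 UTC on Jun 13.
Flight 2 lands earlier by 15 hours 12 minutes.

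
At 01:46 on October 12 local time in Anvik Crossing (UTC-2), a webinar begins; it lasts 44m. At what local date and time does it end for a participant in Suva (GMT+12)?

Convert start to UTC: 01:46 + 2:00 = 03:46 UTC on Oct 12.
Add 44 minutes duration → 04:30 UTC.
Suva is UTC+12:00, so local end time = 04:30 + 12:00 = 16:30 on Oct 12.

16:30 on October 12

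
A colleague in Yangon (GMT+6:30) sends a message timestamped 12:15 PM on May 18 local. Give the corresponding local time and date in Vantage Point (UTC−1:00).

In UTC: 12:15 PM − 6:30 = 5:45 AM on May 18.
Vantage Point is UTC−1:00: 5:45 AM − 1:00 = 4:45 AM on May 18.

4:45 AM on May 18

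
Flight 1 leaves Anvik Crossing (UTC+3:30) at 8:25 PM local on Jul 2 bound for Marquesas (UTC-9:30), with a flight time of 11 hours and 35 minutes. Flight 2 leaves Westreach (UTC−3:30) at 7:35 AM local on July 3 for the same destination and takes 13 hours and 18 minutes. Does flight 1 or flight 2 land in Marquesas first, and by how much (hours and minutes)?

Flight 1 in UTC: 8:25 PM − 3:30 = 4:55 PM on Jul 2.
+11 hours 35 minutes → arrive 4:30 AM UTC on Jul 3.
Flight 2 in UTC: 7:35 AM + 3:30 = 11:05 AM on Jul 3.
+13 hours 18 minutes → arrive 12:23 AM UTC on Jul 4.
Flight 1 lands earlier by 19 hours 53 minutes.

the first, by 19 hours 53 minutes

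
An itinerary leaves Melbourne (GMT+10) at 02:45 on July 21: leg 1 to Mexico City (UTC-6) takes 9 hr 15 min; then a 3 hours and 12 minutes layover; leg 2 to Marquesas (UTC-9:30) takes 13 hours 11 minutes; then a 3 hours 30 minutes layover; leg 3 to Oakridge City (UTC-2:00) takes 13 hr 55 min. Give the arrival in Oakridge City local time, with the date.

09:48 on Jul 22

Convert departure to UTC: 02:45 − 10:00 = 16:45 UTC on Jul 20.
Add 9 hours and 15 minutes leg 1 → 02:00 UTC (Jul 21).
Add 3 hours and 12 minutes layover in Mexico City → 05:12 UTC.
Add 13 hours 11 minutes leg 2 → 18:23 UTC.
Add 3 hours 30 minutes layover in Marquesas → 21:53 UTC.
Add 13 hours and 55 minutes leg 3 → 11:48 UTC (Jul 22).
Oakridge City is UTC−2:00, so local arrival = 11:48 − 2:00 = 09:48 on Jul 22.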